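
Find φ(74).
36

Prime factorization: 74 = 2 × 37
Using the formula φ(n) = n × Π(1 - 1/p) for each prime factor p:
φ(74) = 74 × (1 - 1/2) × (1 - 1/37)
φ(74) = 36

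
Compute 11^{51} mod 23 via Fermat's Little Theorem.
7

By Fermat's Little Theorem, a^(p-1) ≡ 1 (mod p) for prime p and gcd(a, p) = 1
Here p = 23, so 11^22 ≡ 1 (mod 23)
We can reduce the exponent: 51 mod 22 = 7
So 11^51 ≡ 11^7 (mod 23)
Computing: 11^7 mod 23 = 7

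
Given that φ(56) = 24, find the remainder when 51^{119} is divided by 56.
By Euler: 51^{24} ≡ 1 (mod 56) since gcd(51, 56) = 1. 119 = 4×24 + 23. So 51^{119} ≡ 51^{23} ≡ 11 (mod 56)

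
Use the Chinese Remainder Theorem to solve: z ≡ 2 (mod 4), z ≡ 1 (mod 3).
M = 4 × 3 = 12. M₁ = 3, y₁ ≡ 3 (mod 4). M₂ = 4, y₂ ≡ 1 (mod 3). z = 2×3×3 + 1×4×1 ≡ 10 (mod 12)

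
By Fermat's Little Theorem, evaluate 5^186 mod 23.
By Fermat: 5^{22} ≡ 1 (mod 23). 186 = 8×22 + 10. So 5^{186} ≡ 5^{10} ≡ 9 (mod 23)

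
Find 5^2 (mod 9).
2 = 2 (binary 10). Repeated squaring mod 9: 5^1 ≡ 5; 5^2 ≡ 5² = 25 ≡ 7. So 5^2 ≡ 7 (mod 9).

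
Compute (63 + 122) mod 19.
14

(63 + 122) = 185
185 mod 19 = 14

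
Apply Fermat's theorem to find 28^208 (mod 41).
By Fermat: 28^{40} ≡ 1 (mod 41). 208 = 5×40 + 8. So 28^{208} ≡ 28^{8} ≡ 10 (mod 41)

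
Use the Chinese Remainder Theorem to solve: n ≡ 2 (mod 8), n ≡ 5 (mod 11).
M = 8 × 11 = 88. M₁ = 11, y₁ ≡ 3 (mod 8). M₂ = 8, y₂ ≡ 7 (mod 11). n = 2×11×3 + 5×8×7 ≡ 82 (mod 88)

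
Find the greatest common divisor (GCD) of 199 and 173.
1

Using the Euclidean algorithm:
199 = 1 × 173 + 26
173 = 6 × 26 + 17
26 = 1 × 17 + 9
17 = 1 × 9 + 8
9 = 1 × 8 + 1
8 = 8 × 1 + 0

GCD(199, 173) = 1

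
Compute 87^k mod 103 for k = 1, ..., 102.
g^1, g^2, ..., g^{102} mod 103: {87, 50, 24, 28, 67, 61, 54, 63, 22, 60, 70, 13, 101, 32, 3, 55, 47, 72, 84, 98, 80, 59, 86, 66, 77, 4, 39, 97, 96, 9, 62, 38, 10, 46, 88, 34, 74, 52, 95, 25, 12, 14, 85, 82, 27, 83, 11, 30, 35, 58, 102, 16, 53, 79, 75, 36, 42, 49, 40, 81, 43, 33, 90, 2, 71, 100, 48, 56, 31, 19, 5, 23, 44, 17, 37, 26, 99, 64, 6, 7, 94, 41, 65, 93, 57, 15, 69, 29, 51, 8, 78, 91, 89, 18, 21, 76, 20, 92, 73, 68, 45, 1}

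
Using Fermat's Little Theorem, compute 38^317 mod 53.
By Fermat: 38^{52} ≡ 1 (mod 53). 317 = 6×52 + 5. So 38^{317} ≡ 38^{5} ≡ 9 (mod 53)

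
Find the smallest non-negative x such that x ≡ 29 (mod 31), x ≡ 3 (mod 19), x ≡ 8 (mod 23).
9484

Using the Chinese Remainder Theorem:
M = product of moduli = 13547
For equation 1: M_1 = 437, 437 ≡ 3 (mod 31), inverse of 437 mod 31 is 21 (check: 3 × 21 = 63 ≡ 1 (mod 31))
For equation 2: M_2 = 713, 713 ≡ 10 (mod 19), inverse of 713 mod 19 is 2 (check: 10 × 2 = 20 ≡ 1 (mod 19))
For equation 3: M_3 = 589, 589 ≡ 14 (mod 23), inverse of 589 mod 23 is 5 (check: 14 × 5 = 70 ≡ 1 (mod 23))
Combine: x ≡ Σ r_i×M_i×(M_i⁻¹ mod m_i) = 29×437×21 + 3×713×2 + 8×589×5 = 266133 + 4278 + 23560 = 293971
293971 mod 13547 = 9484
x ≡ 9484 (mod 13547)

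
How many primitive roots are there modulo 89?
Number of primitive roots mod 89 = φ(88) = 40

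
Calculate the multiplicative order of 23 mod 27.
Powers of 23 mod 27: 23^1≡23, 23^2≡16, 23^3≡17, 23^4≡13, 23^5≡2, 23^6≡19, 23^7≡5, 23^8≡7, 23^9≡26, 23^10≡4, 23^11≡11, 23^12≡10, 23^13≡14, 23^14≡25, 23^15≡8, 23^16≡22, 23^17≡20, 23^18≡1. Order = 18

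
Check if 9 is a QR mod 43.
By Euler's criterion: 9^{21} ≡ 1 (mod 43). Since this equals 1, 9 is a QR.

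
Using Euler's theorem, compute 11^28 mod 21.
By Euler: 11^{12} ≡ 1 (mod 21) since gcd(11, 21) = 1. 28 = 2×12 + 4. So 11^{28} ≡ 11^{4} ≡ 4 (mod 21)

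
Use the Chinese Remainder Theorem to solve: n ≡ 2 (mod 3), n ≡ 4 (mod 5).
M = 3 × 5 = 15. M₁ = 5, y₁ ≡ 2 (mod 3). M₂ = 3, y₂ ≡ 2 (mod 5). n = 2×5×2 + 4×3×2 ≡ 14 (mod 15)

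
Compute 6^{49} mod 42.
6

Using successive squaring:
Binary expansion of 49: 110001
Powers of 6 mod 42 (each is the square of the previous):
  6^1 ≡ 6 (mod 42)
  6^2 ≡ 6² = 36 ≡ 36 (mod 42)
  6^4 ≡ 36² = 1296 ≡ 36 (mod 42)
  6^8 ≡ 36² = 1296 ≡ 36 (mod 42)
  6^16 ≡ 36² = 1296 ≡ 36 (mod 42)
  6^32 ≡ 36² = 1296 ≡ 36 (mod 42)
49 = 32 + 16 + 1, so 6^49 = 6^32 × 6^16 × 6^1 ≡ 36 × 36 × 6 (mod 42)
Multiplying step by step:
  36 × 36 = 1296 ≡ 36 (mod 42)
  36 × 6 = 216 ≡ 6 (mod 42)
Result: 6^49 ≡ 6 (mod 42)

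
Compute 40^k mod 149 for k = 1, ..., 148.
g^1, g^2, ..., g^{148} mod 149: {40, 110, 79, 31, 48, 132, 65, 67, 147, 69, 78, 140, 87, 53, 34, 19, 15, 4, 11, 142, 18, 124, 43, 81, 111, 119, 141, 127, 14, 113, 50, 63, 136, 76, 60, 16, 44, 121, 72, 49, 23, 26, 146, 29, 117, 61, 56, 5, 51, 103, 97, 6, 91, 64, 27, 37, 139, 47, 92, 104, 137, 116, 21, 95, 75, 20, 55, 114, 90, 24, 66, 107, 108, 148, 109, 39, 70, 118, 101, 17, 84, 82, 2, 80, 71, 9, 62, 96, 115, 130, 134, 145, 138, 7, 131, 25, 106, 68, 38, 30, 8, 22, 135, 36, 99, 86, 13, 73, 89, 133, 105, 28, 77, 100, 126, 123, 3, 120, 32, 88, 93, 144, 98, 46, 52, 143, 58, 85, 122, 112, 10, 102, 57, 45, 12, 33, 128, 54, 74, 129, 94, 35, 59, 125, 83, 42, 41, 1}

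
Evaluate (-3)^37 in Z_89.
Using repeated squaring. (-3) ≡ 86 (mod 89). 37 = 32 + 4 + 1 (binary 100101). Repeated squaring mod 89: 86^1 ≡ 86; 86^2 ≡ 86² = 7396 ≡ 9; 86^4 ≡ 9² = 81 ≡ 81; 86^8 ≡ 81² = 6561 ≡ 64; 86^16 ≡ 64² = 4096 ≡ 2; 86^32 ≡ 2² = 4 ≡ 4. Multiply: (-3)^37 ≡ 86^32 × 86^4 × 86^1 ≡ 4 × 81 × 86 (mod 89): 4 × 81 = 324 ≡ 57; 57 × 86 = 4902 ≡ 7. So (-3)^37 ≡ 7 (mod 89).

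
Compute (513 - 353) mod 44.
28

(513 - 353) = 160
160 mod 44 = 28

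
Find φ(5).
4

Prime factorization: 5 = 5
Using the formula φ(n) = n × Π(1 - 1/p) for each prime factor p:
φ(5) = 5 × (1 - 1/5)
φ(5) = 4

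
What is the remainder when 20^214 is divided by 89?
Using Fermat: 20^{88} ≡ 1 (mod 89). 214 ≡ 38 (mod 88). So 20^{214} ≡ 20^{38} ≡ 81 (mod 89)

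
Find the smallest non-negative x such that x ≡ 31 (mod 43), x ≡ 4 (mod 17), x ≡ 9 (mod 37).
15253

Using the Chinese Remainder Theorem:
M = product of moduli = 27047
For equation 1: M_1 = 629, 629 ≡ 27 (mod 43), inverse of 629 mod 43 is 8 (check: 27 × 8 = 216 ≡ 1 (mod 43))
For equation 2: M_2 = 1591, 1591 ≡ 10 (mod 17), inverse of 1591 mod 17 is 12 (check: 10 × 12 = 120 ≡ 1 (mod 17))
For equation 3: M_3 = 731, 731 ≡ 28 (mod 37), inverse of 731 mod 37 is 4 (check: 28 × 4 = 112 ≡ 1 (mod 37))
Combine: x ≡ Σ r_i×M_i×(M_i⁻¹ mod m_i) = 31×629×8 + 4×1591×12 + 9×731×4 = 155992 + 76368 + 26316 = 258676
258676 mod 27047 = 15253
x ≡ 15253 (mod 27047)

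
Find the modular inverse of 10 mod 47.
10^(-1) ≡ 33 (mod 47). Verification: 10 × 33 = 330 ≡ 1 (mod 47)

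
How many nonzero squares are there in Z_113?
For prime 113, there are (p-1)/2 = (113-1)/2 = 56 quadratic residues (excluding 0).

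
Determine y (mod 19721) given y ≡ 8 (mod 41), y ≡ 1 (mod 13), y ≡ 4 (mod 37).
16654

Using the Chinese Remainder Theorem:
M = product of moduli = 19721
For equation 1: M_1 = 481, 481 ≡ 30 (mod 41), inverse of 481 mod 41 is 26 (check: 30 × 26 = 780 ≡ 1 (mod 41))
For equation 2: M_2 = 1517, 1517 ≡ 9 (mod 13), inverse of 1517 mod 13 is 3 (check: 9 × 3 = 27 ≡ 1 (mod 13))
For equation 3: M_3 = 533, 533 ≡ 15 (mod 37), inverse of 533 mod 37 is 5 (check: 15 × 5 = 75 ≡ 1 (mod 37))
Combine: y ≡ Σ r_i×M_i×(M_i⁻¹ mod m_i) = 8×481×26 + 1×1517×3 + 4×533×5 = 100048 + 4551 + 10660 = 115259
115259 mod 19721 = 16654
y ≡ 16654 (mod 19721)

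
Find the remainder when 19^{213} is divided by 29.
By Fermat: 19^{28} ≡ 1 (mod 29). 213 = 7×28 + 17. So 19^{213} ≡ 19^{17} ≡ 14 (mod 29)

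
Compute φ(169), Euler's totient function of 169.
156

Prime factorization: 169 = 13^2
Using the formula φ(n) = n × Π(1 - 1/p) for each prime factor p:
φ(169) = 169 × (1 - 1/13)
φ(169) = 156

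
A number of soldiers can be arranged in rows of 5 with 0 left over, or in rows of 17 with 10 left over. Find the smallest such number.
M = 5 × 17 = 85. M₁ = 17, y₁ ≡ 3 (mod 5). M₂ = 5, y₂ ≡ 7 (mod 17). x = 0×17×3 + 10×5×7 ≡ 10 (mod 85). The smallest positive such number is 10.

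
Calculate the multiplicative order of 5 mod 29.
Powers of 5 mod 29: 5^1≡5, 5^2≡25, 5^3≡9, 5^4≡16, 5^5≡22, 5^6≡23, 5^7≡28, 5^8≡24, 5^9≡4, 5^10≡20, 5^11≡13, 5^12≡7, 5^13≡6, 5^14≡1. Order = 14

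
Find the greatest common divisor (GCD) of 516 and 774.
258

Using the Euclidean algorithm:
516 = 0 × 774 + 516
774 = 1 × 516 + 258
516 = 2 × 258 + 0

GCD(516, 774) = 258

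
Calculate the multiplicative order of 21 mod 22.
Powers of 21 mod 22: 21^1≡21, 21^2≡1. Order = 2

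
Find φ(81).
54

Prime factorization: 81 = 3^4
Using the formula φ(n) = n × Π(1 - 1/p) for each prime factor p:
φ(81) = 81 × (1 - 1/3)
φ(81) = 54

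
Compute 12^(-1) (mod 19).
12^(-1) ≡ 8 (mod 19). Verification: 12 × 8 = 96 ≡ 1 (mod 19)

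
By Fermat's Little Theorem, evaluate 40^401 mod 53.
By Fermat: 40^{52} ≡ 1 (mod 53). 401 = 7×52 + 37. So 40^{401} ≡ 40^{37} ≡ 37 (mod 53)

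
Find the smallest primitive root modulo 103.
5

A primitive root g modulo p has order p-1 = 102
Prime divisors of 102: [2, 3, 17]
g is a primitive root iff g^(102/q) ≢ 1 (mod 103) for each prime divisor q
Testing small values:
  g = 2: 2^51 ≡ 1, 2^34 ≡ 46, 2^6 ≡ 64 (mod 103) → 2^51 ≡ 1, not primitive root
  g = 3: 3^51 ≡ 102, 3^34 ≡ 1, 3^6 ≡ 8 (mod 103) → 3^34 ≡ 1, not primitive root
  g = 4: 4^51 ≡ 1, 4^34 ≡ 56, 4^6 ≡ 79 (mod 103) → 4^51 ≡ 1, not primitive root
  g = 5: 5^51 ≡ 102, 5^34 ≡ 56, 5^6 ≡ 72 (mod 103) → none is 1, primitive root!
The smallest primitive root is 5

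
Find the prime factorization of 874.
2 × 19 × 23

Divide by primes starting from smallest:
874 ÷ 2 = 437
437 ÷ 19 = 23
23 ÷ 23 = 1

874 = 2 × 19 × 23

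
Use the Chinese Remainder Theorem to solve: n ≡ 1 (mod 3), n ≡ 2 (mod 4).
M = 3 × 4 = 12. M₁ = 4, y₁ ≡ 1 (mod 3). M₂ = 3, y₂ ≡ 3 (mod 4). n = 1×4×1 + 2×3×3 ≡ 10 (mod 12)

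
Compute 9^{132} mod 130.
1

Using successive squaring:
Binary expansion of 132: 10000100
Powers of 9 mod 130 (each is the square of the previous):
  9^1 ≡ 9 (mod 130)
  9^2 ≡ 9² = 81 ≡ 81 (mod 130)
  9^4 ≡ 81² = 6561 ≡ 61 (mod 130)
  9^8 ≡ 61² = 3721 ≡ 81 (mod 130)
  9^16 ≡ 81² = 6561 ≡ 61 (mod 130)
  9^32 ≡ 61² = 3721 ≡ 81 (mod 130)
  9^64 ≡ 81² = 6561 ≡ 61 (mod 130)
  9^128 ≡ 61² = 3721 ≡ 81 (mod 130)
132 = 128 + 4, so 9^132 = 9^128 × 9^4 ≡ 81 × 61 (mod 130)
Multiplying step by step:
  81 × 61 = 4941 ≡ 1 (mod 130)
Result: 9^132 ≡ 1 (mod 130)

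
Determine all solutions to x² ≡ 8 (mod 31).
The square roots of 8 mod 31 are 16 and 15. Verify: 16² = 256 ≡ 8 (mod 31)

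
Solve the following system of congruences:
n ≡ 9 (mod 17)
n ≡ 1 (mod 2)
9

Using the Chinese Remainder Theorem:
M = product of moduli = 34
For equation 1: M_1 = 2, 2 ≡ 2 (mod 17), inverse of 2 mod 17 is 9 (check: 2 × 9 = 18 ≡ 1 (mod 17))
For equation 2: M_2 = 17, 17 ≡ 1 (mod 2), inverse of 17 mod 2 is 1 (check: 1 × 1 = 1 ≡ 1 (mod 2))
Combine: n ≡ Σ r_i×M_i×(M_i⁻¹ mod m_i) = 9×2×9 + 1×17×1 = 162 + 17 = 179
179 mod 34 = 9
n ≡ 9 (mod 34)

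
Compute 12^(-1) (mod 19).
12^(-1) ≡ 8 (mod 19). Verification: 12 × 8 = 96 ≡ 1 (mod 19)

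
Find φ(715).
480

Prime factorization: 715 = 5 × 11 × 13
Using the formula φ(n) = n × Π(1 - 1/p) for each prime factor p:
φ(715) = 715 × (1 - 1/5) × (1 - 1/11) × (1 - 1/13)
φ(715) = 480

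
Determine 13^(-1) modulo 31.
13^(-1) ≡ 12 (mod 31). Verification: 13 × 12 = 156 ≡ 1 (mod 31)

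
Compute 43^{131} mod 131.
43

Using successive squaring:
Binary expansion of 131: 10000011
Powers of 43 mod 131 (each is the square of the previous):
  43^1 ≡ 43 (mod 131)
  43^2 ≡ 43² = 1849 ≡ 15 (mod 131)
  43^4 ≡ 15² = 225 ≡ 94 (mod 131)
  43^8 ≡ 94² = 8836 ≡ 59 (mod 131)
  43^16 ≡ 59² = 3481 ≡ 75 (mod 131)
  43^32 ≡ 75² = 5625 ≡ 123 (mod 131)
  43^64 ≡ 123² = 15129 ≡ 64 (mod 131)
  43^128 ≡ 64² = 4096 ≡ 35 (mod 131)
131 = 128 + 2 + 1, so 43^131 = 43^128 × 43^2 × 43^1 ≡ 35 × 15 × 43 (mod 131)
Multiplying step by step:
  35 × 15 = 525 ≡ 1 (mod 131)
  1 × 43 = 43 ≡ 43 (mod 131)
Result: 43^131 ≡ 43 (mod 131)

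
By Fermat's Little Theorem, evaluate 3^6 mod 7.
By Fermat's Little Theorem, 3^{6} ≡ 1 (mod 7) since 7 is prime and gcd(3, 7) = 1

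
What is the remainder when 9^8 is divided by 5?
9 ≡ 4 (mod 5). 8 = 8 (binary 1000). Repeated squaring mod 5: 4^1 ≡ 4; 4^2 ≡ 4² = 16 ≡ 1; 4^4 ≡ 1² = 1 ≡ 1; 4^8 ≡ 1² = 1 ≡ 1. So 9^8 ≡ 1 (mod 5).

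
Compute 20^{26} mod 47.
37

Using successive squaring:
Binary expansion of 26: 11010
Powers of 20 mod 47 (each is the square of the previous):
  20^1 ≡ 20 (mod 47)
  20^2 ≡ 20² = 400 ≡ 24 (mod 47)
  20^4 ≡ 24² = 576 ≡ 12 (mod 47)
  20^8 ≡ 12² = 144 ≡ 3 (mod 47)
  20^16 ≡ 3² = 9 ≡ 9 (mod 47)
26 = 16 + 8 + 2, so 20^26 = 20^16 × 20^8 × 20^2 ≡ 9 × 3 × 24 (mod 47)
Multiplying step by step:
  9 × 3 = 27 ≡ 27 (mod 47)
  27 × 24 = 648 ≡ 37 (mod 47)
Result: 20^26 ≡ 37 (mod 47)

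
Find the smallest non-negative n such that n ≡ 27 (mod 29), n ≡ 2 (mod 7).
114

Using the Chinese Remainder Theorem:
M = product of moduli = 203
For equation 1: M_1 = 7, 7 ≡ 7 (mod 29), inverse of 7 mod 29 is 25 (check: 7 × 25 = 175 ≡ 1 (mod 29))
For equation 2: M_2 = 29, 29 ≡ 1 (mod 7), inverse of 29 mod 7 is 1 (check: 1 × 1 = 1 ≡ 1 (mod 7))
Combine: n ≡ Σ r_i×M_i×(M_i⁻¹ mod m_i) = 27×7×25 + 2×29×1 = 4725 + 58 = 4783
4783 mod 203 = 114
n ≡ 114 (mod 203)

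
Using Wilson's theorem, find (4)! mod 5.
By Wilson's theorem, (4)! ≡ -1 ≡ 4 (mod 5)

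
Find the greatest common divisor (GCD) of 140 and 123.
1

Using the Euclidean algorithm:
140 = 1 × 123 + 17
123 = 7 × 17 + 4
17 = 4 × 4 + 1
4 = 4 × 1 + 0

GCD(140, 123) = 1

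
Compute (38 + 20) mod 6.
4

(38 + 20) = 58
58 mod 6 = 4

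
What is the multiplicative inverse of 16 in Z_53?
16^(-1) ≡ 10 (mod 53). Verification: 16 × 10 = 160 ≡ 1 (mod 53)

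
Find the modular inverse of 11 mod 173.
11^(-1) ≡ 63 (mod 173). Verification: 11 × 63 = 693 ≡ 1 (mod 173)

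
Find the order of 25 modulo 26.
Powers of 25 mod 26: 25^1≡25, 25^2≡1. Order = 2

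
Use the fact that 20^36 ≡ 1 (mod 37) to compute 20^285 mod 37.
By Fermat: 20^{36} ≡ 1 (mod 37). 285 ≡ 33 (mod 36). So 20^{285} ≡ 20^{33} ≡ 14 (mod 37)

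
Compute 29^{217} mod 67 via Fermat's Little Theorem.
29

By Fermat's Little Theorem, a^(p-1) ≡ 1 (mod p) for prime p and gcd(a, p) = 1
Here p = 67, so 29^66 ≡ 1 (mod 67)
We can reduce the exponent: 217 mod 66 = 19
So 29^217 ≡ 29^19 (mod 67)
Computing: 29^19 mod 67 = 29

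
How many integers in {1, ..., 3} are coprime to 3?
2

Prime factorization: 3 = 3
Using the formula φ(n) = n × Π(1 - 1/p) for each prime factor p:
φ(3) = 3 × (1 - 1/3)
φ(3) = 2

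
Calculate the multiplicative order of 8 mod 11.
Powers of 8 mod 11: 8^1≡8, 8^2≡9, 8^3≡6, 8^4≡4, 8^5≡10, 8^6≡3, 8^7≡2, 8^8≡5, 8^9≡7, 8^10≡1. Order = 10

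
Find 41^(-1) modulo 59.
36

Using Extended Euclidean Algorithm:
gcd(41, 59) = 1
Bezout coefficients: 41 × -23 + 59 × 16 = 1
So 41 × -23 ≡ 1 (mod 59)
The inverse is -23 mod 59 = 36
Verification: 41 × 36 = 1476 = 25 × 59 + 1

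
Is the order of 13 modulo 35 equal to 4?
Yes, ord_35(13) = 4.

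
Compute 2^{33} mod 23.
1

Using successive squaring:
Binary expansion of 33: 100001
Powers of 2 mod 23 (each is the square of the previous):
  2^1 ≡ 2 (mod 23)
  2^2 ≡ 2² = 4 ≡ 4 (mod 23)
  2^4 ≡ 4² = 16 ≡ 16 (mod 23)
  2^8 ≡ 16² = 256 ≡ 3 (mod 23)
  2^16 ≡ 3² = 9 ≡ 9 (mod 23)
  2^32 ≡ 9² = 81 ≡ 12 (mod 23)
33 = 32 + 1, so 2^33 = 2^32 × 2^1 ≡ 12 × 2 (mod 23)
Multiplying step by step:
  12 × 2 = 24 ≡ 1 (mod 23)
Result: 2^33 ≡ 1 (mod 23)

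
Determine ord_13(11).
Powers of 11 mod 13: 11^1≡11, 11^2≡4, 11^3≡5, 11^4≡3, 11^5≡7, 11^6≡12, 11^7≡2, 11^8≡9, 11^9≡8, 11^10≡10, 11^11≡6, 11^12≡1. Order = 12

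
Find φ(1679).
1584

Prime factorization: 1679 = 23 × 73
Using the formula φ(n) = n × Π(1 - 1/p) for each prime factor p:
φ(1679) = 1679 × (1 - 1/23) × (1 - 1/73)
φ(1679) = 1584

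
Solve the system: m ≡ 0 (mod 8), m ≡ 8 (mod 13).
M = 8 × 13 = 104. M₁ = 13, y₁ ≡ 5 (mod 8). M₂ = 8, y₂ ≡ 5 (mod 13). m = 0×13×5 + 8×8×5 ≡ 8 (mod 104)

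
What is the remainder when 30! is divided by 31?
By Wilson's theorem, (30)! ≡ -1 ≡ 30 (mod 31)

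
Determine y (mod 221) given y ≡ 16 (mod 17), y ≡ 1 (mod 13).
118

Using the Chinese Remainder Theorem:
M = product of moduli = 221
For equation 1: M_1 = 13, 13 ≡ 13 (mod 17), inverse of 13 mod 17 is 4 (check: 13 × 4 = 52 ≡ 1 (mod 17))
For equation 2: M_2 = 17, 17 ≡ 4 (mod 13), inverse of 17 mod 13 is 10 (check: 4 × 10 = 40 ≡ 1 (mod 13))
Combine: y ≡ Σ r_i×M_i×(M_i⁻¹ mod m_i) = 16×13×4 + 1×17×10 = 832 + 170 = 1002
1002 mod 221 = 118
y ≡ 118 (mod 221)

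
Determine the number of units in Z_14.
6

Prime factorization: 14 = 2 × 7
Using the formula φ(n) = n × Π(1 - 1/p) for each prime factor p:
φ(14) = 14 × (1 - 1/2) × (1 - 1/7)
φ(14) = 6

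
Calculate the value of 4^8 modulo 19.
8 = 8 (binary 1000). Repeated squaring mod 19: 4^1 ≡ 4; 4^2 ≡ 4² = 16 ≡ 16; 4^4 ≡ 16² = 256 ≡ 9; 4^8 ≡ 9² = 81 ≡ 5. So 4^8 ≡ 5 (mod 19).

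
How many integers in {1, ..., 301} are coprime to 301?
252

Prime factorization: 301 = 7 × 43
Using the formula φ(n) = n × Π(1 - 1/p) for each prime factor p:
φ(301) = 301 × (1 - 1/7) × (1 - 1/43)
φ(301) = 252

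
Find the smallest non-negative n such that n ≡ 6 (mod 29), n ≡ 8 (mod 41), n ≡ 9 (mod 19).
20016

Using the Chinese Remainder Theorem:
M = product of moduli = 22591
For equation 1: M_1 = 779, 779 ≡ 25 (mod 29), inverse of 779 mod 29 is 7 (check: 25 × 7 = 175 ≡ 1 (mod 29))
For equation 2: M_2 = 551, 551 ≡ 18 (mod 41), inverse of 551 mod 41 is 16 (check: 18 × 16 = 288 ≡ 1 (mod 41))
For equation 3: M_3 = 1189, 1189 ≡ 11 (mod 19), inverse of 1189 mod 19 is 7 (check: 11 × 7 = 77 ≡ 1 (mod 19))
Combine: n ≡ Σ r_i×M_i×(M_i⁻¹ mod m_i) = 6×779×7 + 8×551×16 + 9×1189×7 = 32718 + 70528 + 74907 = 178153
178153 mod 22591 = 20016
n ≡ 20016 (mod 22591)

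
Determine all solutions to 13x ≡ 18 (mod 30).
6

Since gcd(13, 30) = 1 divides 18, a solution exists.
Multiply both sides by the inverse of 13 mod 30:
  13^(-1) mod 30 = 7
  x ≡ 7 × 18 ≡ 126 ≡ 6 (mod 30)
Verification: 13 × 6 = 78 = 2 × 30 + 18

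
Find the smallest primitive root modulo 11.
p - 1 = 10 has prime divisors 2, 5. h is a primitive root mod 11 iff h^(10/q) ≢ 1 (mod 11) for each such q.
h = 2: 2^5 ≡ 10, 2^2 ≡ 4 (mod 11); none is 1, so 2 has order 10 and is a primitive root.
The smallest primitive root mod 11 is g = 2.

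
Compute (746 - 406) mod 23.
18

(746 - 406) = 340
340 mod 23 = 18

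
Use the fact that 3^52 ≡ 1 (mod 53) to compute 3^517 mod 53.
By Fermat: 3^{52} ≡ 1 (mod 53). 517 ≡ 49 (mod 52). So 3^{517} ≡ 3^{49} ≡ 2 (mod 53)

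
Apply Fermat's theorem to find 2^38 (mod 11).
By Fermat: 2^{10} ≡ 1 (mod 11). 38 = 3×10 + 8. So 2^{38} ≡ 2^{8} ≡ 3 (mod 11)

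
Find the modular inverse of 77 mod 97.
77^(-1) ≡ 63 (mod 97). Verification: 77 × 63 = 4851 ≡ 1 (mod 97)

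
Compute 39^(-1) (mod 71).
51

Using Extended Euclidean Algorithm:
gcd(39, 71) = 1
Bezout coefficients: 39 × -20 + 71 × 11 = 1
So 39 × -20 ≡ 1 (mod 71)
The inverse is -20 mod 71 = 51
Verification: 39 × 51 = 1989 = 28 × 71 + 1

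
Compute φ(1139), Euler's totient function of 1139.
1056

Prime factorization: 1139 = 17 × 67
Using the formula φ(n) = n × Π(1 - 1/p) for each prime factor p:
φ(1139) = 1139 × (1 - 1/17) × (1 - 1/67)
φ(1139) = 1056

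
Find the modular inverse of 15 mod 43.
15^(-1) ≡ 23 (mod 43). Verification: 15 × 23 = 345 ≡ 1 (mod 43)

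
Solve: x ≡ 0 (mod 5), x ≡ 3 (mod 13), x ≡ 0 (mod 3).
M = 5 × 13 × 3 = 195. M₁ = 39, y₁ ≡ 4 (mod 5). M₂ = 15, y₂ ≡ 7 (mod 13). M₃ = 65, y₃ ≡ 2 (mod 3). x = 0×39×4 + 3×15×7 + 0×65×2 ≡ 120 (mod 195)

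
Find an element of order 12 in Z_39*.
20 has order 12 mod 39 since 20^{12} ≡ 1 (mod 39) and no smaller power works.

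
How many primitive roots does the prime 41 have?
Number of primitive roots mod 41 = φ(40) = 16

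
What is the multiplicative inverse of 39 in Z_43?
32

Using Extended Euclidean Algorithm:
gcd(39, 43) = 1
Bezout coefficients: 39 × -11 + 43 × 10 = 1
So 39 × -11 ≡ 1 (mod 43)
The inverse is -11 mod 43 = 32
Verification: 39 × 32 = 1248 = 29 × 43 + 1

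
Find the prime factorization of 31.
31

Divide by primes starting from smallest:
31 ÷ 31 = 1

31 = 31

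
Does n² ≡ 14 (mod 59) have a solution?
By Euler's criterion: 14^{29} ≡ 58 (mod 59). Since this equals -1 (≡ 58), 14 is not a QR.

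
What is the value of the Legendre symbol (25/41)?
(25/41) = 25^{20} mod 41 = 1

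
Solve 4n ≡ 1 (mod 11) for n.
4^(-1) ≡ 3 (mod 11). Verification: 4 × 3 = 12 ≡ 1 (mod 11)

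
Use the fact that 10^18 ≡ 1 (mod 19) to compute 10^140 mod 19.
By Fermat: 10^{18} ≡ 1 (mod 19). 140 = 7×18 + 14. So 10^{140} ≡ 10^{14} ≡ 16 (mod 19)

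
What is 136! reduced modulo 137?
By Wilson's theorem, (136)! ≡ -1 ≡ 136 (mod 137)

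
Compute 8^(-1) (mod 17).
8^(-1) ≡ 15 (mod 17). Verification: 8 × 15 = 120 ≡ 1 (mod 17)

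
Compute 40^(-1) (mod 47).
40^(-1) ≡ 20 (mod 47). Verification: 40 × 20 = 800 ≡ 1 (mod 47)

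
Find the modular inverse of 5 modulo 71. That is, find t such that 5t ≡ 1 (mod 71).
57

Using Extended Euclidean Algorithm:
gcd(5, 71) = 1
Bezout coefficients: 5 × -14 + 71 × 1 = 1
So 5 × -14 ≡ 1 (mod 71)
The inverse is -14 mod 71 = 57
Verification: 5 × 57 = 285 = 4 × 71 + 1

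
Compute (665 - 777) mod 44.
20

(665 - 777) = -112
-112 mod 44 = 20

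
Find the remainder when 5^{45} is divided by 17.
By Fermat: 5^{16} ≡ 1 (mod 17). 45 = 2×16 + 13. So 5^{45} ≡ 5^{13} ≡ 3 (mod 17)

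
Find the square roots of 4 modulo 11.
The square roots of 4 mod 11 are 9 and 2. Verify: 9² = 81 ≡ 4 (mod 11)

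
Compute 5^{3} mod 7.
6

Using successive squaring:
Binary expansion of 3: 11
Powers of 5 mod 7 (each is the square of the previous):
  5^1 ≡ 5 (mod 7)
  5^2 ≡ 5² = 25 ≡ 4 (mod 7)
3 = 2 + 1, so 5^3 = 5^2 × 5^1 ≡ 4 × 5 (mod 7)
Multiplying step by step:
  4 × 5 = 20 ≡ 6 (mod 7)
Result: 5^3 ≡ 6 (mod 7)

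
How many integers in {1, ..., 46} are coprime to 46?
22

Prime factorization: 46 = 2 × 23
Using the formula φ(n) = n × Π(1 - 1/p) for each prime factor p:
φ(46) = 46 × (1 - 1/2) × (1 - 1/23)
φ(46) = 22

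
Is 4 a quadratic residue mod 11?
By Euler's criterion: 4^{5} ≡ 1 (mod 11). Since this equals 1, 4 is a QR.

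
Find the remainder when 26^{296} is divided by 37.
By Fermat: 26^{36} ≡ 1 (mod 37). 296 = 8×36 + 8. So 26^{296} ≡ 26^{8} ≡ 10 (mod 37)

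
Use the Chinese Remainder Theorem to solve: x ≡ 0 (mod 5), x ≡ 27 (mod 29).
M = 5 × 29 = 145. M₁ = 29, y₁ ≡ 4 (mod 5). M₂ = 5, y₂ ≡ 6 (mod 29). x = 0×29×4 + 27×5×6 ≡ 85 (mod 145)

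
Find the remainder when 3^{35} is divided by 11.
By Fermat: 3^{10} ≡ 1 (mod 11). 35 = 3×10 + 5. So 3^{35} ≡ 3^{5} ≡ 1 (mod 11)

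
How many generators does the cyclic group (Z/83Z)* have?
40

The number of primitive roots modulo p is φ(p-1) = φ(82)
φ(82) = 40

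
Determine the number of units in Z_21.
12

Prime factorization: 21 = 3 × 7
Using the formula φ(n) = n × Π(1 - 1/p) for each prime factor p:
φ(21) = 21 × (1 - 1/3) × (1 - 1/7)
φ(21) = 12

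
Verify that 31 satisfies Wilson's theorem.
(30)! mod 31 = 30. Since this equals -1 (mod 31), Wilson confirms 31 is prime.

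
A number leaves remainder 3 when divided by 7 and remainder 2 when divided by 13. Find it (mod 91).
M = 7 × 13 = 91. M₁ = 13, y₁ ≡ 6 (mod 7). M₂ = 7, y₂ ≡ 2 (mod 13). x = 3×13×6 + 2×7×2 ≡ 80 (mod 91)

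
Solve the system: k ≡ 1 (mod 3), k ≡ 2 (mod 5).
M = 3 × 5 = 15. M₁ = 5, y₁ ≡ 2 (mod 3). M₂ = 3, y₂ ≡ 2 (mod 5). k = 1×5×2 + 2×3×2 ≡ 7 (mod 15)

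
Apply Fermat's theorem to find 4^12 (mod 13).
By Fermat's Little Theorem, 4^{12} ≡ 1 (mod 13) since 13 is prime and gcd(4, 13) = 1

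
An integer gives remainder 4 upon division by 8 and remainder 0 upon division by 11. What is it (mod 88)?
M = 8 × 11 = 88. M₁ = 11, y₁ ≡ 3 (mod 8). M₂ = 8, y₂ ≡ 7 (mod 11). k = 4×11×3 + 0×8×7 ≡ 44 (mod 88). The smallest positive such number is 44.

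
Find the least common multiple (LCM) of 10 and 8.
40

First find GCD(10, 8) using the Euclidean algorithm:
10 = 1 × 8 + 2
8 = 4 × 2 + 0
GCD(10, 8) = 2

LCM formula: LCM(a, b) = (a × b) / GCD(a, b)
LCM(10, 8) = (10 × 8) / 2
LCM(10, 8) = 80 / 2
LCM(10, 8) = 40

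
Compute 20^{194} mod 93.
76

Using successive squaring:
Binary expansion of 194: 11000010
Powers of 20 mod 93 (each is the square of the previous):
  20^1 ≡ 20 (mod 93)
  20^2 ≡ 20² = 400 ≡ 28 (mod 93)
  20^4 ≡ 28² = 784 ≡ 40 (mod 93)
  20^8 ≡ 40² = 1600 ≡ 19 (mod 93)
  20^16 ≡ 19² = 361 ≡ 82 (mod 93)
  20^32 ≡ 82² = 6724 ≡ 28 (mod 93)
  20^64 ≡ 28² = 784 ≡ 40 (mod 93)
  20^128 ≡ 40² = 1600 ≡ 19 (mod 93)
194 = 128 + 64 + 2, so 20^194 = 20^128 × 20^64 × 20^2 ≡ 19 × 40 × 28 (mod 93)
Multiplying step by step:
  19 × 40 = 760 ≡ 16 (mod 93)
  16 × 28 = 448 ≡ 76 (mod 93)
Result: 20^194 ≡ 76 (mod 93)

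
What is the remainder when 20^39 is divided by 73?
Using repeated squaring. 39 = 32 + 4 + 2 + 1 (binary 100111). Repeated squaring mod 73: 20^1 ≡ 20; 20^2 ≡ 20² = 400 ≡ 35; 20^4 ≡ 35² = 1225 ≡ 57; 20^8 ≡ 57² = 3249 ≡ 37; 20^16 ≡ 37² = 1369 ≡ 55; 20^32 ≡ 55² = 3025 ≡ 32. Multiply: 20^39 = 20^32 × 20^4 × 20^2 × 20^1 ≡ 32 × 57 × 35 × 20 (mod 73): 32 × 57 = 1824 ≡ 72; 72 × 35 = 2520 ≡ 38; 38 × 20 = 760 ≡ 30. So 20^39 ≡ 30 (mod 73).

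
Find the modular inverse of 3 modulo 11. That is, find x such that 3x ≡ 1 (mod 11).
4

Using Extended Euclidean Algorithm:
gcd(3, 11) = 1
Bezout coefficients: 3 × 4 + 11 × -1 = 1
So 3 × 4 ≡ 1 (mod 11)
The inverse is 4 mod 11 = 4
Verification: 3 × 4 = 12 = 1 × 11 + 1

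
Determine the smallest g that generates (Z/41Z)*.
6

A primitive root g modulo p has order p-1 = 40
Prime divisors of 40: [2, 5]
g is a primitive root iff g^(40/q) ≢ 1 (mod 41) for each prime divisor q
Testing small values:
  g = 2: 2^20 ≡ 1, 2^8 ≡ 10 (mod 41) → 2^20 ≡ 1, not primitive root
  g = 3: 3^20 ≡ 40, 3^8 ≡ 1 (mod 41) → 3^8 ≡ 1, not primitive root
  g = 4: 4^20 ≡ 1, 4^8 ≡ 18 (mod 41) → 4^20 ≡ 1, not primitive root
  g = 5: 5^20 ≡ 1, 5^8 ≡ 18 (mod 41) → 5^20 ≡ 1, not primitive root
  g = 6: 6^20 ≡ 40, 6^8 ≡ 10 (mod 41) → none is 1, primitive root!
The smallest primitive root is 6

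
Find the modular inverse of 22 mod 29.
22^(-1) ≡ 4 (mod 29). Verification: 22 × 4 = 88 ≡ 1 (mod 29)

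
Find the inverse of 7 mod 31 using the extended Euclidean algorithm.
Extended GCD: 7(9) + 31(-2) = 1. So 7^(-1) ≡ 9 ≡ 9 (mod 31). Verify: 7 × 9 = 63 ≡ 1 (mod 31)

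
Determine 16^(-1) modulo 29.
16^(-1) ≡ 20 (mod 29). Verification: 16 × 20 = 320 ≡ 1 (mod 29)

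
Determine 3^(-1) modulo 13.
3^(-1) ≡ 9 (mod 13). Verification: 3 × 9 = 27 ≡ 1 (mod 13)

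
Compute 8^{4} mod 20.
16

Using successive squaring:
Binary expansion of 4: 100
Powers of 8 mod 20 (each is the square of the previous):
  8^1 ≡ 8 (mod 20)
  8^2 ≡ 8² = 64 ≡ 4 (mod 20)
  8^4 ≡ 4² = 16 ≡ 16 (mod 20)
4 is a power of 2, so 8^4 is the last square: ≡ 16 (mod 20)
Result: 8^4 ≡ 16 (mod 20)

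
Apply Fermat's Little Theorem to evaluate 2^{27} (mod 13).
8

By Fermat's Little Theorem, a^(p-1) ≡ 1 (mod p) for prime p and gcd(a, p) = 1
Here p = 13, so 2^12 ≡ 1 (mod 13)
We can reduce the exponent: 27 mod 12 = 3
So 2^27 ≡ 2^3 (mod 13)
Computing: 2^3 mod 13 = 8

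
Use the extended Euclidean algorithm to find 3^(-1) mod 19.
Extended GCD: 3(-6) + 19(1) = 1. So 3^(-1) ≡ 13 ≡ 13 (mod 19). Verify: 3 × 13 = 39 ≡ 1 (mod 19)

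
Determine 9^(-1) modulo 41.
9^(-1) ≡ 32 (mod 41). Verification: 9 × 32 = 288 ≡ 1 (mod 41)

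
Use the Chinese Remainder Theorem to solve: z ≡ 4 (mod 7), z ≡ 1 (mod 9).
M = 7 × 9 = 63. M₁ = 9, y₁ ≡ 4 (mod 7). M₂ = 7, y₂ ≡ 4 (mod 9). z = 4×9×4 + 1×7×4 ≡ 46 (mod 63)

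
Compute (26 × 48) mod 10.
8

(26 × 48) = 1248
1248 mod 10 = 8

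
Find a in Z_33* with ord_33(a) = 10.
29 has order 10 mod 33 since 29^{10} ≡ 1 (mod 33) and no smaller power works.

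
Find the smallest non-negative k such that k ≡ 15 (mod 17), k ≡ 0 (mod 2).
32

Using the Chinese Remainder Theorem:
M = product of moduli = 34
For equation 1: M_1 = 2, 2 ≡ 2 (mod 17), inverse of 2 mod 17 is 9 (check: 2 × 9 = 18 ≡ 1 (mod 17))
For equation 2: M_2 = 17, 17 ≡ 1 (mod 2), inverse of 17 mod 2 is 1 (check: 1 × 1 = 1 ≡ 1 (mod 2))
Combine: k ≡ Σ r_i×M_i×(M_i⁻¹ mod m_i) = 15×2×9 + 0×17×1 = 270 + 0 = 270
270 mod 34 = 32
k ≡ 32 (mod 34)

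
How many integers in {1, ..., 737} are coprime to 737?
660

Prime factorization: 737 = 11 × 67
Using the formula φ(n) = n × Π(1 - 1/p) for each prime factor p:
φ(737) = 737 × (1 - 1/11) × (1 - 1/67)
φ(737) = 660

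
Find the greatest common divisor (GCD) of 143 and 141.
1

Using the Euclidean algorithm:
143 = 1 × 141 + 2
141 = 70 × 2 + 1
2 = 2 × 1 + 0

GCD(143, 141) = 1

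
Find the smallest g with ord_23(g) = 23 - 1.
p - 1 = 22 has prime divisors 2, 11. h is a primitive root mod 23 iff h^(22/q) ≢ 1 (mod 23) for each such q.
h = 2: 2^11 ≡ 1, 2^2 ≡ 4 (mod 23); 2^11 ≡ 1, so not a primitive root.
h = 3: 3^11 ≡ 1, 3^2 ≡ 9 (mod 23); 3^11 ≡ 1, so not a primitive root.
h = 4: 4^11 ≡ 1, 4^2 ≡ 16 (mod 23); 4^11 ≡ 1, so not a primitive root.
h = 5: 5^11 ≡ 22, 5^2 ≡ 2 (mod 23); none is 1, so 5 has order 22 and is a primitive root.
The smallest primitive root mod 23 is g = 5.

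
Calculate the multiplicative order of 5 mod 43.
Powers of 5 mod 43: 5^1≡5, 5^2≡25, 5^3≡39, 5^4≡23, 5^5≡29, 5^6≡16, 5^7≡37, 5^8≡13, 5^9≡22, 5^10≡24, 5^11≡34, 5^12≡41, 5^13≡33, 5^14≡36, 5^15≡8, 5^16≡40, 5^17≡28, 5^18≡11, 5^19≡12, 5^20≡17, 5^21≡42, 5^22≡38, 5^23≡18, 5^24≡4, 5^25≡20, 5^26≡14, 5^27≡27, 5^28≡6, 5^29≡30, 5^30≡21, 5^31≡19, 5^32≡9, 5^33≡2, 5^34≡10, 5^35≡7, 5^36≡35, 5^37≡3, 5^38≡15, 5^39≡32, 5^40≡31, 5^41≡26, 5^42≡1. Order = 42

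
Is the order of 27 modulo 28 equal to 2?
Yes, ord_28(27) = 2.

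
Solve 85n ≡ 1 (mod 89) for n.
22

Using Extended Euclidean Algorithm:
gcd(85, 89) = 1
Bezout coefficients: 85 × 22 + 89 × -21 = 1
So 85 × 22 ≡ 1 (mod 89)
The inverse is 22 mod 89 = 22
Verification: 85 × 22 = 1870 = 21 × 89 + 1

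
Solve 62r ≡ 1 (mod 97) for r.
62^(-1) ≡ 36 (mod 97). Verification: 62 × 36 = 2232 ≡ 1 (mod 97)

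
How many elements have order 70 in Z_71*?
Number of primitive roots mod 71 = φ(70) = 24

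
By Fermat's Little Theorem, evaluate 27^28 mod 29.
By Fermat's Little Theorem, 27^{28} ≡ 1 (mod 29) since 29 is prime and gcd(27, 29) = 1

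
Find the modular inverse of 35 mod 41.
35^(-1) ≡ 34 (mod 41). Verification: 35 × 34 = 1190 ≡ 1 (mod 41)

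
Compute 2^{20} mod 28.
4

Using successive squaring:
Binary expansion of 20: 10100
Powers of 2 mod 28 (each is the square of the previous):
  2^1 ≡ 2 (mod 28)
  2^2 ≡ 2² = 4 ≡ 4 (mod 28)
  2^4 ≡ 4² = 16 ≡ 16 (mod 28)
  2^8 ≡ 16² = 256 ≡ 4 (mod 28)
  2^16 ≡ 4² = 16 ≡ 16 (mod 28)
20 = 16 + 4, so 2^20 = 2^16 × 2^4 ≡ 16 × 16 (mod 28)
Multiplying step by step:
  16 × 16 = 256 ≡ 4 (mod 28)
Result: 2^20 ≡ 4 (mod 28)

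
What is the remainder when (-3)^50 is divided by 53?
Using repeated squaring. (-3) ≡ 50 (mod 53). 50 = 32 + 16 + 2 (binary 110010). Repeated squaring mod 53: 50^1 ≡ 50; 50^2 ≡ 50² = 2500 ≡ 9; 50^4 ≡ 9² = 81 ≡ 28; 50^8 ≡ 28² = 784 ≡ 42; 50^16 ≡ 42² = 1764 ≡ 15; 50^32 ≡ 15² = 225 ≡ 13. Multiply: (-3)^50 ≡ 50^32 × 50^16 × 50^2 ≡ 13 × 15 × 9 (mod 53): 13 × 15 = 195 ≡ 36; 36 × 9 = 324 ≡ 6. So (-3)^50 ≡ 6 (mod 53).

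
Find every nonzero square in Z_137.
QRs mod 137: {1, 2, 4, 7, 8, 9, 11, 14, 15, 16, 17, 18, 19, 22, 25, 28, 30, 32, 34, 36, 37, 38, 39, 44, 49, 50, 56, 59, 60, 61, 63, 64, 65, 68, 69, 72, 73, 74, 76, 77, 78, 81, 87, 88, 93, 98, 99, 100, 101, 103, 105, 107, 109, 112, 115, 118, 119, 120, 121, 122, 123, 126, 128, 129, 130, 133, 135, 136}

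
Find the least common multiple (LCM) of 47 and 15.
705

First find GCD(47, 15) using the Euclidean algorithm:
47 = 3 × 15 + 2
15 = 7 × 2 + 1
2 = 2 × 1 + 0
GCD(47, 15) = 1

LCM formula: LCM(a, b) = (a × b) / GCD(a, b)
LCM(47, 15) = (47 × 15) / 1
LCM(47, 15) = 705 / 1
LCM(47, 15) = 705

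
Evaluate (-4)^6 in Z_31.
(-4) ≡ 27 (mod 31). 6 = 4 + 2 (binary 110). Repeated squaring mod 31: 27^1 ≡ 27; 27^2 ≡ 27² = 729 ≡ 16; 27^4 ≡ 16² = 256 ≡ 8. Multiply: (-4)^6 ≡ 27^4 × 27^2 ≡ 8 × 16 (mod 31): 8 × 16 = 128 ≡ 4. So (-4)^6 ≡ 4 (mod 31).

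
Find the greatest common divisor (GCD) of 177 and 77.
1

Using the Euclidean algorithm:
177 = 2 × 77 + 23
77 = 3 × 23 + 8
23 = 2 × 8 + 7
8 = 1 × 7 + 1
7 = 7 × 1 + 0

GCD(177, 77) = 1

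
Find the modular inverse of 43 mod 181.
43^(-1) ≡ 80 (mod 181). Verification: 43 × 80 = 3440 ≡ 1 (mod 181)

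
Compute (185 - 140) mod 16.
13

(185 - 140) = 45
45 mod 16 = 13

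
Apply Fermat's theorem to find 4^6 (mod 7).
By Fermat's Little Theorem, 4^{6} ≡ 1 (mod 7) since 7 is prime and gcd(4, 7) = 1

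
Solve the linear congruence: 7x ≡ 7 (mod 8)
1

Since gcd(7, 8) = 1 divides 7, a solution exists.
Multiply both sides by the inverse of 7 mod 8:
  7^(-1) mod 8 = 7
  x ≡ 7 × 7 ≡ 49 ≡ 1 (mod 8)
Verification: 7 × 1 = 7 = 0 × 8 + 7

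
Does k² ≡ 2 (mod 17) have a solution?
By Euler's criterion: 2^{8} ≡ 1 (mod 17). Since this equals 1, 2 is a QR.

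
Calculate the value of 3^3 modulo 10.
3 = 2 + 1 (binary 11). Repeated squaring mod 10: 3^1 ≡ 3; 3^2 ≡ 3² = 9 ≡ 9. Multiply: 3^3 = 3^2 × 3^1 ≡ 9 × 3 (mod 10): 9 × 3 = 27 ≡ 7. So 3^3 ≡ 7 (mod 10).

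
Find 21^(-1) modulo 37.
30

Using Extended Euclidean Algorithm:
gcd(21, 37) = 1
Bezout coefficients: 21 × -7 + 37 × 4 = 1
So 21 × -7 ≡ 1 (mod 37)
The inverse is -7 mod 37 = 30
Verification: 21 × 30 = 630 = 17 × 37 + 1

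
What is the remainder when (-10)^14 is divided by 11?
Using Fermat: (-10)^{10} ≡ 1 (mod 11). 14 ≡ 4 (mod 10). So (-10)^{14} ≡ (-10)^{4} ≡ 1 (mod 11)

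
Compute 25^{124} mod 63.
25

Using successive squaring:
Binary expansion of 124: 1111100
Powers of 25 mod 63 (each is the square of the previous):
  25^1 ≡ 25 (mod 63)
  25^2 ≡ 25² = 625 ≡ 58 (mod 63)
  25^4 ≡ 58² = 3364 ≡ 25 (mod 63)
  25^8 ≡ 25² = 625 ≡ 58 (mod 63)
  25^16 ≡ 58² = 3364 ≡ 25 (mod 63)
  25^32 ≡ 25² = 625 ≡ 58 (mod 63)
  25^64 ≡ 58² = 3364 ≡ 25 (mod 63)
124 = 64 + 32 + 16 + 8 + 4, so 25^124 = 25^64 × 25^32 × 25^16 × 25^8 × 25^4 ≡ 25 × 58 × 25 × 58 × 25 (mod 63)
Multiplying step by step:
  25 × 58 = 1450 ≡ 1 (mod 63)
  1 × 25 = 25 ≡ 25 (mod 63)
  25 × 58 = 1450 ≡ 1 (mod 63)
  1 × 25 = 25 ≡ 25 (mod 63)
Result: 25^124 ≡ 25 (mod 63)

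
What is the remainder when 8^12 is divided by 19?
Using repeated squaring. 12 = 8 + 4 (binary 1100). Repeated squaring mod 19: 8^1 ≡ 8; 8^2 ≡ 8² = 64 ≡ 7; 8^4 ≡ 7² = 49 ≡ 11; 8^8 ≡ 11² = 121 ≡ 7. Multiply: 8^12 = 8^8 × 8^4 ≡ 7 × 11 (mod 19): 7 × 11 = 77 ≡ 1. So 8^12 ≡ 1 (mod 19).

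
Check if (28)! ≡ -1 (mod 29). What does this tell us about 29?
(28)! mod 29 = 28. Since this equals -1 (mod 29), Wilson confirms 29 is prime.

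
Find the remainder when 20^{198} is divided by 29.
By Fermat: 20^{28} ≡ 1 (mod 29). 198 = 7×28 + 2. So 20^{198} ≡ 20^{2} ≡ 23 (mod 29)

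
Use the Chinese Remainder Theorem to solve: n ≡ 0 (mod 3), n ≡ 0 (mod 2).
M = 3 × 2 = 6. M₁ = 2, y₁ ≡ 2 (mod 3). M₂ = 3, y₂ ≡ 1 (mod 2). n = 0×2×2 + 0×3×1 ≡ 0 (mod 6)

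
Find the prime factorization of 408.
2^3 × 3 × 17

Divide by primes starting from smallest:
408 ÷ 2 = 204
204 ÷ 2 = 102
102 ÷ 2 = 51
51 ÷ 3 = 17
17 ÷ 17 = 1

408 = 2^3 × 3 × 17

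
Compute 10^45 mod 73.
Using repeated squaring. 45 = 32 + 8 + 4 + 1 (binary 101101). Repeated squaring mod 73: 10^1 ≡ 10; 10^2 ≡ 10² = 100 ≡ 27; 10^4 ≡ 27² = 729 ≡ 72; 10^8 ≡ 72² = 5184 ≡ 1; 10^16 ≡ 1² = 1 ≡ 1; 10^32 ≡ 1² = 1 ≡ 1. Multiply: 10^45 = 10^32 × 10^8 × 10^4 × 10^1 ≡ 1 × 1 × 72 × 10 (mod 73): 1 × 1 = 1 ≡ 1; 1 × 72 = 72 ≡ 72; 72 × 10 = 720 ≡ 63. So 10^45 ≡ 63 (mod 73).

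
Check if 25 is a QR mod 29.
By Euler's criterion: 25^{14} ≡ 1 (mod 29). Since this equals 1, 25 is a QR.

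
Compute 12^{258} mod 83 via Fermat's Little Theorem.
78

By Fermat's Little Theorem, a^(p-1) ≡ 1 (mod p) for prime p and gcd(a, p) = 1
Here p = 83, so 12^82 ≡ 1 (mod 83)
We can reduce the exponent: 258 mod 82 = 12
So 12^258 ≡ 12^12 (mod 83)
Computing: 12^12 mod 83 = 78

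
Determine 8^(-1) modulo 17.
8^(-1) ≡ 15 (mod 17). Verification: 8 × 15 = 120 ≡ 1 (mod 17)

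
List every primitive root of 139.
Primitive roots mod 139: {2, 3, 12, 15, 17, 18, 19, 21, 22, 26, 32, 40, 50, 53, 56, 58, 61, 68, 70, 72, 73, 85, 88, 90, 92, 93, 98, 101, 102, 104, 108, 109, 110, 111, 114, 115, 119, 123, 126, 128, 130, 132, 134, 135}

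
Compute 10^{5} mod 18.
10

Using successive squaring:
Binary expansion of 5: 101
Powers of 10 mod 18 (each is the square of the previous):
  10^1 ≡ 10 (mod 18)
  10^2 ≡ 10² = 100 ≡ 10 (mod 18)
  10^4 ≡ 10² = 100 ≡ 10 (mod 18)
5 = 4 + 1, so 10^5 = 10^4 × 10^1 ≡ 10 × 10 (mod 18)
Multiplying step by step:
  10 × 10 = 100 ≡ 10 (mod 18)
Result: 10^5 ≡ 10 (mod 18)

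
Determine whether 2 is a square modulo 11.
By Euler's criterion: 2^{5} ≡ 10 (mod 11). Since this equals -1 (≡ 10), 2 is not a QR.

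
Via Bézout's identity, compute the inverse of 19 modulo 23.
Extended GCD: 19(-6) + 23(5) = 1. So 19^(-1) ≡ 17 ≡ 17 (mod 23). Verify: 19 × 17 = 323 ≡ 1 (mod 23)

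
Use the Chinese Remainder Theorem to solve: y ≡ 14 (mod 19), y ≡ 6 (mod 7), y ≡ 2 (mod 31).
622

Using the Chinese Remainder Theorem:
M = product of moduli = 4123
For equation 1: M_1 = 217, 217 ≡ 8 (mod 19), inverse of 217 mod 19 is 12 (check: 8 × 12 = 96 ≡ 1 (mod 19))
For equation 2: M_2 = 589, 589 ≡ 1 (mod 7), inverse of 589 mod 7 is 1 (check: 1 × 1 = 1 ≡ 1 (mod 7))
For equation 3: M_3 = 133, 133 ≡ 9 (mod 31), inverse of 133 mod 31 is 7 (check: 9 × 7 = 63 ≡ 1 (mod 31))
Combine: y ≡ Σ r_i×M_i×(M_i⁻¹ mod m_i) = 14×217×12 + 6×589×1 + 2×133×7 = 36456 + 3534 + 1862 = 41852
41852 mod 4123 = 622
y ≡ 622 (mod 4123)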